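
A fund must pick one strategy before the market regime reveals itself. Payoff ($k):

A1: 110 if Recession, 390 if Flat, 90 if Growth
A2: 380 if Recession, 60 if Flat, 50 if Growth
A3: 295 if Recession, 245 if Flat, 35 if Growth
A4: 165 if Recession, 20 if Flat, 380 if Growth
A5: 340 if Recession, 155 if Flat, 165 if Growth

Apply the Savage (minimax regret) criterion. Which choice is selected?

A5

Column bests: Recession=380, Flat=390, Growth=380.
A1 regrets: 270, 0, 290 → max 290
A2 regrets: 0, 330, 330 → max 330
A3 regrets: 85, 145, 345 → max 345
A4 regrets: 215, 370, 0 → max 370
A5 regrets: 40, 235, 215 → max 235
Smallest max regret = 235 → A5.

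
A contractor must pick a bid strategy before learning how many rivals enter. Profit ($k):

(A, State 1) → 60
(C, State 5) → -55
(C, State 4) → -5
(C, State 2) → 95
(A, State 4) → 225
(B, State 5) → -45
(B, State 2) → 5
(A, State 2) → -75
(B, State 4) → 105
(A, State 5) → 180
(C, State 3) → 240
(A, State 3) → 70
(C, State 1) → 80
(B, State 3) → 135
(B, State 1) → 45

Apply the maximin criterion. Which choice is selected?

Row minima: A=-75, B=-45, C=-55
Best worst-case = -45 → B.

B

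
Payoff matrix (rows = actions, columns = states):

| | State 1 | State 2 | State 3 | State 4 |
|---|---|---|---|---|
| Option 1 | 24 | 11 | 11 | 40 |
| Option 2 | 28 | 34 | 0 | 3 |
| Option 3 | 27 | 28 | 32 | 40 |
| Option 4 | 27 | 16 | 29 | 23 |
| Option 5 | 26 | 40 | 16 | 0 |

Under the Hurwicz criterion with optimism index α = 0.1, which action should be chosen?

Option 3

Option 1: 0.1·40 + 0.9·11 = 13.9
Option 2: 0.1·34 + 0.9·0 = 3.4
Option 3: 0.1·40 + 0.9·27 = 28.3
Option 4: 0.1·29 + 0.9·16 = 17.3
Option 5: 0.1·40 + 0.9·0 = 4
Highest Hurwicz score = 28.3 → Option 3.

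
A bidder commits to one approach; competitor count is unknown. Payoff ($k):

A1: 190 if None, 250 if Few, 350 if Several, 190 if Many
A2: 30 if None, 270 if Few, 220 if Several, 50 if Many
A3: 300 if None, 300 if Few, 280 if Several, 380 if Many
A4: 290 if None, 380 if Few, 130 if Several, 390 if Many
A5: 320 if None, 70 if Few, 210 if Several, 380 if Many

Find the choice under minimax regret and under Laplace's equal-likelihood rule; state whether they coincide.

Column bests: None=320, Few=380, Several=350, Many=390.
A1 regrets: 130, 130, 0, 200 → max 200
A2 regrets: 290, 110, 130, 340 → max 340
A3 regrets: 20, 80, 70, 10 → max 80
A4 regrets: 30, 0, 220, 0 → max 220
A5 regrets: 0, 310, 140, 10 → max 310
Smallest max regret = 80 → A3.
Row averages: A1=245, A2=142.5, A3=315, A4=297.5, A5=245
Highest average = 315 → A3.

minimax regret → A3; laplace → A3 (agree)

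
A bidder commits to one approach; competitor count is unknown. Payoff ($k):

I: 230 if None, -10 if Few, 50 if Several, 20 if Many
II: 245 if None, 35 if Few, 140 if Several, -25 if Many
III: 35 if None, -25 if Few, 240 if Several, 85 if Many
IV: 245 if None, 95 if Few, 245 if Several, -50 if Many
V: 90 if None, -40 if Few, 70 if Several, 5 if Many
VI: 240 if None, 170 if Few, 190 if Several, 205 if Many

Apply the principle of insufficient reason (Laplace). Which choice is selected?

Row averages: I=72.5, II=98.75, III=83.75, IV=133.75, V=31.25, VI=201.25
Highest average = 201.25 → VI.

VI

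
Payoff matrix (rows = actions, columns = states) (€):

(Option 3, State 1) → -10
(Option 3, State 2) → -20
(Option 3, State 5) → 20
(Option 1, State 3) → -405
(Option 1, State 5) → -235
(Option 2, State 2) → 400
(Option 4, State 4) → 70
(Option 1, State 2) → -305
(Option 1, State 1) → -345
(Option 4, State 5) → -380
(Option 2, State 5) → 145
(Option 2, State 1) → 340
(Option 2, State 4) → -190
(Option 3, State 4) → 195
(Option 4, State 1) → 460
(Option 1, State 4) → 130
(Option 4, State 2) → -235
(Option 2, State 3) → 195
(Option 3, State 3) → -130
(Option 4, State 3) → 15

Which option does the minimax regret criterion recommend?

Option 2

Column bests: State 1=460, State 2=400, State 3=195, State 4=195, State 5=145.
Option 1 regrets: 805, 705, 600, 65, 380 → max 805
Option 2 regrets: 120, 0, 0, 385, 0 → max 385
Option 3 regrets: 470, 420, 325, 0, 125 → max 470
Option 4 regrets: 0, 635, 180, 125, 525 → max 635
Smallest max regret = 385 → Option 2.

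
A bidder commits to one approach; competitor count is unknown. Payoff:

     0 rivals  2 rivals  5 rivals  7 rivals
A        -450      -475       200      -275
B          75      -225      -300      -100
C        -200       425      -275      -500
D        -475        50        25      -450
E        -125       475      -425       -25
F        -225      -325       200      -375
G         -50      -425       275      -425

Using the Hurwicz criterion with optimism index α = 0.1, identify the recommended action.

A: 0.1·200 + 0.9·(-475) = -407.5
B: 0.1·75 + 0.9·(-300) = -262.5
C: 0.1·425 + 0.9·(-500) = -407.5
D: 0.1·50 + 0.9·(-475) = -422.5
E: 0.1·475 + 0.9·(-425) = -335
F: 0.1·200 + 0.9·(-375) = -317.5
G: 0.1·275 + 0.9·(-425) = -355
Highest Hurwicz score = -262.5 → B.

B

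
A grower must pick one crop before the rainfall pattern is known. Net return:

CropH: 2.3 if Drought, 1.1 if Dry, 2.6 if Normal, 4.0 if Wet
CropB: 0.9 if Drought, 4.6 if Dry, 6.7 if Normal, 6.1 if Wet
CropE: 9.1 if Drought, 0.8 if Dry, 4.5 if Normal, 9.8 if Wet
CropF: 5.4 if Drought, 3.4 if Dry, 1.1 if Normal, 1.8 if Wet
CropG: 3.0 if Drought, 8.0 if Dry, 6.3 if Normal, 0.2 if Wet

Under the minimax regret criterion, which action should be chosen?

CropH

Column bests: Drought=9.1, Dry=8.0, Normal=6.7, Wet=9.8.
CropH regrets: 6.8, 6.9, 4.1, 5.8 → max 6.9
CropB regrets: 8.2, 3.4, 0.0, 3.7 → max 8.2
CropE regrets: 0.0, 7.2, 2.2, 0.0 → max 7.2
CropF regrets: 3.7, 4.6, 5.6, 8.0 → max 8.0
CropG regrets: 6.1, 0.0, 0.4, 9.6 → max 9.6
Smallest max regret = 6.9 → CropH.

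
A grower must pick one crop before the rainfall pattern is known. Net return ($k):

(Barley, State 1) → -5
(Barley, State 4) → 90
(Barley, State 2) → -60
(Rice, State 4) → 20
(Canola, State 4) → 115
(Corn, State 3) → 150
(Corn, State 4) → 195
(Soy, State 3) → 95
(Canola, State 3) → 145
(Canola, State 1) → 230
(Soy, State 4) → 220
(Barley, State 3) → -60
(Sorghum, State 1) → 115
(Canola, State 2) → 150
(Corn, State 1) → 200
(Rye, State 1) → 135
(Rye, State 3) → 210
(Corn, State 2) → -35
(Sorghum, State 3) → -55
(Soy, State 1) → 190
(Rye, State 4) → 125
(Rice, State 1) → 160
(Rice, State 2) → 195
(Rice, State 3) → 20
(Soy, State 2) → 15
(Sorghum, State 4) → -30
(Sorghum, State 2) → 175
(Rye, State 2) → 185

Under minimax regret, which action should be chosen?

Column bests: State 1=230, State 2=195, State 3=210, State 4=220.
Barley regrets: 235, 255, 270, 130 → max 270
Corn regrets: 30, 230, 60, 25 → max 230
Sorghum regrets: 115, 20, 265, 250 → max 265
Soy regrets: 40, 180, 115, 0 → max 180
Canola regrets: 0, 45, 65, 105 → max 105
Rice regrets: 70, 0, 190, 200 → max 200
Rye regrets: 95, 10, 0, 95 → max 95
Smallest max regret = 95 → Rye.

Rye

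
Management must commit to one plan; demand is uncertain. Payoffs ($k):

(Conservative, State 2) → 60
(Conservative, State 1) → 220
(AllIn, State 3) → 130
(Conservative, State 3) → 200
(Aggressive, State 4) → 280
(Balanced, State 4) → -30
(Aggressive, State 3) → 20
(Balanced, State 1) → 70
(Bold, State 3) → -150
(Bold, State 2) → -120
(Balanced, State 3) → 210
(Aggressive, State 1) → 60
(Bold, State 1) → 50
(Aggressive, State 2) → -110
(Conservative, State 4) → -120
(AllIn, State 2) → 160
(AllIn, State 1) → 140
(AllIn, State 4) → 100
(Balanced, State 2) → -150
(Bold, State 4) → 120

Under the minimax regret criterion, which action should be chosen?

AllIn

Column bests: State 1=220, State 2=160, State 3=210, State 4=280.
Conservative regrets: 0, 100, 10, 400 → max 400
Balanced regrets: 150, 310, 0, 310 → max 310
Aggressive regrets: 160, 270, 190, 0 → max 270
Bold regrets: 170, 280, 360, 160 → max 360
AllIn regrets: 80, 0, 80, 180 → max 180
Smallest max regret = 180 → AllIn.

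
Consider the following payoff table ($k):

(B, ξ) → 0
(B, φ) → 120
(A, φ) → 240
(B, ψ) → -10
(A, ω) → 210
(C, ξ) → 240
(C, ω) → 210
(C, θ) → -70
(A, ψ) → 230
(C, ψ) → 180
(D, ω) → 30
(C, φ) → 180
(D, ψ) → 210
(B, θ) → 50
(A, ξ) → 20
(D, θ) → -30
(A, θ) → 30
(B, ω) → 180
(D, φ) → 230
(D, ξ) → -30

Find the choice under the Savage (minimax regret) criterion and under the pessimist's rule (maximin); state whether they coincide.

minimax regret → C; maximin → A (disagree)

Column bests: θ=50, φ=240, ψ=230, ω=210, ξ=240.
A regrets: 20, 0, 0, 0, 220 → max 220
B regrets: 0, 120, 240, 30, 240 → max 240
C regrets: 120, 60, 50, 0, 0 → max 120
D regrets: 80, 10, 20, 180, 270 → max 270
Smallest max regret = 120 → C.
Row minima: A=20, B=-10, C=-70, D=-30
Best worst-case = 20 → A.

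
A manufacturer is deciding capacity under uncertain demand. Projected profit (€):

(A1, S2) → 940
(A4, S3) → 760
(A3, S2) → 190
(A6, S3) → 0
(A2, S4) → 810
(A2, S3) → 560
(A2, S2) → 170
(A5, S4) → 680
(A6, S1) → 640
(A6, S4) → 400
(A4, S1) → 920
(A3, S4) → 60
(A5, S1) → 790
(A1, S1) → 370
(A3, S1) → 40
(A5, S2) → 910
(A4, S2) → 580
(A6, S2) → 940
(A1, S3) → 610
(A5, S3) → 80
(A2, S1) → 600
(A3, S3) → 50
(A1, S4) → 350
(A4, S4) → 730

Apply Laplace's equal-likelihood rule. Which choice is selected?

Row averages: A1=567.5, A2=535, A3=85, A4=747.5, A5=615, A6=495
Highest average = 747.5 → A4.

A4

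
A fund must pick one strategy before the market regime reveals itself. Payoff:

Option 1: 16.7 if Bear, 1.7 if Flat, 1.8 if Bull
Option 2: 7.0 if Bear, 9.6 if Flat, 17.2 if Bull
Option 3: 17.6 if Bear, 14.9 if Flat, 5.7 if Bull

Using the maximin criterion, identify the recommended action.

Row minima: Option 1=1.7, Option 2=7.0, Option 3=5.7
Best worst-case = 7.0 → Option 2.

Option 2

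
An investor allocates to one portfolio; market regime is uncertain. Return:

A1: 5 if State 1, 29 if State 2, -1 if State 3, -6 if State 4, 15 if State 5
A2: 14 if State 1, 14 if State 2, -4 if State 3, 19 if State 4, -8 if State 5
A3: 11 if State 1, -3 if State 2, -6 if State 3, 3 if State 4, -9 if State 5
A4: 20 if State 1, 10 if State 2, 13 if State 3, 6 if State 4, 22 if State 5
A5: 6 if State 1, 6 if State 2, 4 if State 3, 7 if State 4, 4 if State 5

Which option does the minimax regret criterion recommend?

A4

Column bests: State 1=20, State 2=29, State 3=13, State 4=19, State 5=22.
A1 regrets: 15, 0, 14, 25, 7 → max 25
A2 regrets: 6, 15, 17, 0, 30 → max 30
A3 regrets: 9, 32, 19, 16, 31 → max 32
A4 regrets: 0, 19, 0, 13, 0 → max 19
A5 regrets: 14, 23, 9, 12, 18 → max 23
Smallest max regret = 19 → A4.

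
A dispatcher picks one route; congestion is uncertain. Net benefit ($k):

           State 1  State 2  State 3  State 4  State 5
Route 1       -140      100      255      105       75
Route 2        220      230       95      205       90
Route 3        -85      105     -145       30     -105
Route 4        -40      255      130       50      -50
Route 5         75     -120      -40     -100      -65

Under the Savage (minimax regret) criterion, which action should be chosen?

Route 2

Column bests: State 1=220, State 2=255, State 3=255, State 4=205, State 5=90.
Route 1 regrets: 360, 155, 0, 100, 15 → max 360
Route 2 regrets: 0, 25, 160, 0, 0 → max 160
Route 3 regrets: 305, 150, 400, 175, 195 → max 400
Route 4 regrets: 260, 0, 125, 155, 140 → max 260
Route 5 regrets: 145, 375, 295, 305, 155 → max 375
Smallest max regret = 160 → Route 2.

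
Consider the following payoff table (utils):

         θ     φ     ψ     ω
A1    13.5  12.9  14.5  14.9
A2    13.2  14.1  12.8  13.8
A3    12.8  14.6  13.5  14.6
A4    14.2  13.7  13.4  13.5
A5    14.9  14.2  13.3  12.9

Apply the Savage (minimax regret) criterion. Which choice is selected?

A4

Column bests: θ=14.9, φ=14.6, ψ=14.5, ω=14.9.
A1 regrets: 1.4, 1.7, 0.0, 0.0 → max 1.7
A2 regrets: 1.7, 0.5, 1.7, 1.1 → max 1.7
A3 regrets: 2.1, 0.0, 1.0, 0.3 → max 2.1
A4 regrets: 0.7, 0.9, 1.1, 1.4 → max 1.4
A5 regrets: 0.0, 0.4, 1.2, 2.0 → max 2.0
Smallest max regret = 1.4 → A4.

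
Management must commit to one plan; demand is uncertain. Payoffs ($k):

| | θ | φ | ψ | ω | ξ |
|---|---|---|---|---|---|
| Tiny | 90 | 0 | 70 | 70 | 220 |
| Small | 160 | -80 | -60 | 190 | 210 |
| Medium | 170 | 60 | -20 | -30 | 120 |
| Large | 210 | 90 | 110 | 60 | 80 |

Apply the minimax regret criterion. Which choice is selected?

Column bests: θ=210, φ=90, ψ=110, ω=190, ξ=220.
Tiny regrets: 120, 90, 40, 120, 0 → max 120
Small regrets: 50, 170, 170, 0, 10 → max 170
Medium regrets: 40, 30, 130, 220, 100 → max 220
Large regrets: 0, 0, 0, 130, 140 → max 140
Smallest max regret = 120 → Tiny.

Tiny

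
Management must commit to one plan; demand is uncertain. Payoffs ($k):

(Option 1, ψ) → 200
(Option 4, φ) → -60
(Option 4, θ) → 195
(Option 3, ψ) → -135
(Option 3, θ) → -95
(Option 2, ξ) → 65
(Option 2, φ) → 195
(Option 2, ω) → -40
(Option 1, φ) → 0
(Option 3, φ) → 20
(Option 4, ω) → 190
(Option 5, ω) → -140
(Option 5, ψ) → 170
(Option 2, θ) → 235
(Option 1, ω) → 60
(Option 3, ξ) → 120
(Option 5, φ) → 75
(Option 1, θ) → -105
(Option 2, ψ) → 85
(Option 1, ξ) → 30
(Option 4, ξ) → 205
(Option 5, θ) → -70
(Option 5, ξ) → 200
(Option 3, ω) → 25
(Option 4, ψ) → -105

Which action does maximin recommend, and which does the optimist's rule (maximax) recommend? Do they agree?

Row minima: Option 1=-105, Option 2=-40, Option 3=-135, Option 4=-105, Option 5=-140
Best worst-case = -40 → Option 2.
Row maxima: Option 1=200, Option 2=235, Option 3=120, Option 4=205, Option 5=200
Best best-case = 235 → Option 2.

maximin → Option 2; maximax → Option 2 (agree)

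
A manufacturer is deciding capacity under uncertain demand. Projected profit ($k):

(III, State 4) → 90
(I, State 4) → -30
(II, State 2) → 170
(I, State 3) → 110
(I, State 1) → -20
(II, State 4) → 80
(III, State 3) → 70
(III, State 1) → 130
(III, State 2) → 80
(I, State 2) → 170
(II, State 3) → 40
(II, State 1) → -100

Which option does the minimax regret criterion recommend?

Column bests: State 1=130, State 2=170, State 3=110, State 4=90.
I regrets: 150, 0, 0, 120 → max 150
II regrets: 230, 0, 70, 10 → max 230
III regrets: 0, 90, 40, 0 → max 90
Smallest max regret = 90 → III.

III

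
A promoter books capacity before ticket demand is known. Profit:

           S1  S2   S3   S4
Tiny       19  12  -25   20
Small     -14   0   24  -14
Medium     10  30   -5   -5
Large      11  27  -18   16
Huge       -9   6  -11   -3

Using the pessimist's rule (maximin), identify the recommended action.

Medium

Row minima: Tiny=-25, Small=-14, Medium=-5, Large=-18, Huge=-11
Best worst-case = -5 → Medium.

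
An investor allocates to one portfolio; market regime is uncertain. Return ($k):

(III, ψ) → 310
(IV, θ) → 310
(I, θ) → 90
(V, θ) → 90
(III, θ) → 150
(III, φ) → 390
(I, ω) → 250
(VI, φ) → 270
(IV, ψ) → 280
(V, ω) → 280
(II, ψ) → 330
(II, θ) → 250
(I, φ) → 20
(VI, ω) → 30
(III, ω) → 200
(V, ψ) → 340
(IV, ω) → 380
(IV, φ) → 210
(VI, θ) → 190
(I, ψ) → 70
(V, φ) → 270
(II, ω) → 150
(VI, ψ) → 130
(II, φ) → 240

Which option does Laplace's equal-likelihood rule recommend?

IV

Row averages: I=107.5, II=242.5, III=262.5, IV=295, V=245, VI=155
Highest average = 295 → IV.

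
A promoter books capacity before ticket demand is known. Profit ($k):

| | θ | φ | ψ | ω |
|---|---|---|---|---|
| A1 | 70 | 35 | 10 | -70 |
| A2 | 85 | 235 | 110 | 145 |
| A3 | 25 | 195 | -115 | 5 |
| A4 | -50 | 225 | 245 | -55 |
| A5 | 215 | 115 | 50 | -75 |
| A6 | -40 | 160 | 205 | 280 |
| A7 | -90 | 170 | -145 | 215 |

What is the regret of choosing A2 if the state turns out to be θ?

Best payoff under θ is 215.
Regret = 215 − 85 = 130.

130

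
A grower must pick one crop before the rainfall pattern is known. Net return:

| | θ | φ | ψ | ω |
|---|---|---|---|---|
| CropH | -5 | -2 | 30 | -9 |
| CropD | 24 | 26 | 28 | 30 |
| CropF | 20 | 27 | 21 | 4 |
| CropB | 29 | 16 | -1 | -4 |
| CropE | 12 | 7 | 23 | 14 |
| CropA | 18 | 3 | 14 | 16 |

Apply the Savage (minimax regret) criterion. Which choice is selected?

Column bests: θ=29, φ=27, ψ=30, ω=30.
CropH regrets: 34, 29, 0, 39 → max 39
CropD regrets: 5, 1, 2, 0 → max 5
CropF regrets: 9, 0, 9, 26 → max 26
CropB regrets: 0, 11, 31, 34 → max 34
CropE regrets: 17, 20, 7, 16 → max 20
CropA regrets: 11, 24, 16, 14 → max 24
Smallest max regret = 5 → CropD.

CropD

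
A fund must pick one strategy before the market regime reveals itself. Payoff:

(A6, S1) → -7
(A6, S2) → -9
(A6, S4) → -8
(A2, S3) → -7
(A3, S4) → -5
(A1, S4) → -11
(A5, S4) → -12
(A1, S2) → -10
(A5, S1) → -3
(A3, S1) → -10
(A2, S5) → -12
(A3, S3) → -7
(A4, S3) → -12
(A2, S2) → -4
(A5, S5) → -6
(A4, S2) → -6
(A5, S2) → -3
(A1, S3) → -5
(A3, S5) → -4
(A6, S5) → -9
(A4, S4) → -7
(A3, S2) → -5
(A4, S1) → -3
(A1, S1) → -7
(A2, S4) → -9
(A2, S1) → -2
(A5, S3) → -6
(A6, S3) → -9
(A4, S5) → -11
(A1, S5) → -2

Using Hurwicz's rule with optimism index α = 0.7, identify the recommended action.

A1: 0.7·(-2) + 0.3·(-11) = -4.7
A2: 0.7·(-2) + 0.3·(-12) = -5
A3: 0.7·(-4) + 0.3·(-10) = -5.8
A4: 0.7·(-3) + 0.3·(-12) = -5.7
A5: 0.7·(-3) + 0.3·(-12) = -5.7
A6: 0.7·(-7) + 0.3·(-9) = -7.6
Highest Hurwicz score = -4.7 → A1.

A1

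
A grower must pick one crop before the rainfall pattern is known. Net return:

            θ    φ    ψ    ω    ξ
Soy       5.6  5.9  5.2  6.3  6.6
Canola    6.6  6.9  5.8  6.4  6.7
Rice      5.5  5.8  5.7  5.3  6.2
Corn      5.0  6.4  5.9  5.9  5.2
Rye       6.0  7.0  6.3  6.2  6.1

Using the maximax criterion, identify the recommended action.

Row maxima: Soy=6.6, Canola=6.9, Rice=6.2, Corn=6.4, Rye=7.0
Best best-case = 7.0 → Rye.

Rye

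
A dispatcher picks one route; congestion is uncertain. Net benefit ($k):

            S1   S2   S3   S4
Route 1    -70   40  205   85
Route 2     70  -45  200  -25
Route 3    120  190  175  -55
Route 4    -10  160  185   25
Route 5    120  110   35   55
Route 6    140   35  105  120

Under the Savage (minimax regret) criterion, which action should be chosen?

Column bests: S1=140, S2=190, S3=205, S4=120.
Route 1 regrets: 210, 150, 0, 35 → max 210
Route 2 regrets: 70, 235, 5, 145 → max 235
Route 3 regrets: 20, 0, 30, 175 → max 175
Route 4 regrets: 150, 30, 20, 95 → max 150
Route 5 regrets: 20, 80, 170, 65 → max 170
Route 6 regrets: 0, 155, 100, 0 → max 155
Smallest max regret = 150 → Route 4.

Route 4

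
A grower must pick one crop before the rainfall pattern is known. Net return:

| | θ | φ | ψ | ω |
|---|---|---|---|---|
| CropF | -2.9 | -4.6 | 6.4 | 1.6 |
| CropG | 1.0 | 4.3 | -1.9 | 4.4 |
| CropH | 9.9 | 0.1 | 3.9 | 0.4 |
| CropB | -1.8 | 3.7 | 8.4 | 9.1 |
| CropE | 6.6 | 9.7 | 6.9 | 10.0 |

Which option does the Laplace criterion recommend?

Row averages: CropF=0.125, CropG=1.95, CropH=3.575, CropB=4.85, CropE=8.3
Highest average = 8.3 → CropE.

CropE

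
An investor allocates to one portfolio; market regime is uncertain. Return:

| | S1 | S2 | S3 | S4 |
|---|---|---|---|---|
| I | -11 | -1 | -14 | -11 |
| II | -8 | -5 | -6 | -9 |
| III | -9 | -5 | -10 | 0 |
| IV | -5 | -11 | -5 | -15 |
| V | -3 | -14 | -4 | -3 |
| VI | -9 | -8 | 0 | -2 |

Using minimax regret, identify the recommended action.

VI

Column bests: S1=-3, S2=-1, S3=0, S4=0.
I regrets: 8, 0, 14, 11 → max 14
II regrets: 5, 4, 6, 9 → max 9
III regrets: 6, 4, 10, 0 → max 10
IV regrets: 2, 10, 5, 15 → max 15
V regrets: 0, 13, 4, 3 → max 13
VI regrets: 6, 7, 0, 2 → max 7
Smallest max regret = 7 → VI.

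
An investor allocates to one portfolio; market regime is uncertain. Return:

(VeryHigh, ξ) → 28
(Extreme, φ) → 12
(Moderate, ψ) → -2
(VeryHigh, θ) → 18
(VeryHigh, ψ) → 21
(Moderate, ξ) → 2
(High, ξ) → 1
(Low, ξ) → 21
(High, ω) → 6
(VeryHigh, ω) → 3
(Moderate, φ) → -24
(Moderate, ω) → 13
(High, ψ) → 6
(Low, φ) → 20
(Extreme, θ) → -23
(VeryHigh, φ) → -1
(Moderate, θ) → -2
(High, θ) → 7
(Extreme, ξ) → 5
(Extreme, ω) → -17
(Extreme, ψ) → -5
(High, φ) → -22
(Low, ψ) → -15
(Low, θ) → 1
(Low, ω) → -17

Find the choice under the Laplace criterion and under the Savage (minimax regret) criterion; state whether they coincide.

Row averages: Low=2, Moderate=-2.6, High=-0.4, VeryHigh=13.8, Extreme=-5.6
Highest average = 13.8 → VeryHigh.
Column bests: θ=18, φ=20, ψ=21, ω=13, ξ=28.
Low regrets: 17, 0, 36, 30, 7 → max 36
Moderate regrets: 20, 44, 23, 0, 26 → max 44
High regrets: 11, 42, 15, 7, 27 → max 42
VeryHigh regrets: 0, 21, 0, 10, 0 → max 21
Extreme regrets: 41, 8, 26, 30, 23 → max 41
Smallest max regret = 21 → VeryHigh.

laplace → VeryHigh; minimax regret → VeryHigh (agree)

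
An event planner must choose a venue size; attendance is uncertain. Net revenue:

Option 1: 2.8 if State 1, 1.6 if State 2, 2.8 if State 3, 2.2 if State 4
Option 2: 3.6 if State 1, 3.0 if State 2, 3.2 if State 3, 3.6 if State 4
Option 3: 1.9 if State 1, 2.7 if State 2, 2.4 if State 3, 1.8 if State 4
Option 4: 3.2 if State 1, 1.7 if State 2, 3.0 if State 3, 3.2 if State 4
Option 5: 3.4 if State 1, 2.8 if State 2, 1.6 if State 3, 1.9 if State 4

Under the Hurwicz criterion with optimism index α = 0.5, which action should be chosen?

Option 2

Option 1: 0.5·2.8 + 0.5·1.6 = 2.2
Option 2: 0.5·3.6 + 0.5·3.0 = 3.3
Option 3: 0.5·2.7 + 0.5·1.8 = 2.25
Option 4: 0.5·3.2 + 0.5·1.7 = 2.45
Option 5: 0.5·3.4 + 0.5·1.6 = 2.5
Highest Hurwicz score = 3.3 → Option 2.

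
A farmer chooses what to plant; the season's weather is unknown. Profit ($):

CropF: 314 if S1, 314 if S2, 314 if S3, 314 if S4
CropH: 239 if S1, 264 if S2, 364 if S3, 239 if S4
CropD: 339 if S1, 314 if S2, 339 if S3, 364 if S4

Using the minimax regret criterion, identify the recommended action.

CropD

Column bests: S1=339, S2=314, S3=364, S4=364.
CropF regrets: 25, 0, 50, 50 → max 50
CropH regrets: 100, 50, 0, 125 → max 125
CropD regrets: 0, 0, 25, 0 → max 25
Smallest max regret = 25 → CropD.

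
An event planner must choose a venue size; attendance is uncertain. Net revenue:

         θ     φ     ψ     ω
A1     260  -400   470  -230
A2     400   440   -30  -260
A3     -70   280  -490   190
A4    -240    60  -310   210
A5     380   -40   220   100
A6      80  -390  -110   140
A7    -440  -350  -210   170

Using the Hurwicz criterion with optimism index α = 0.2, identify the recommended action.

A1: 0.2·470 + 0.8·(-400) = -226
A2: 0.2·440 + 0.8·(-260) = -120
A3: 0.2·280 + 0.8·(-490) = -336
A4: 0.2·210 + 0.8·(-310) = -206
A5: 0.2·380 + 0.8·(-40) = 44
A6: 0.2·140 + 0.8·(-390) = -284
A7: 0.2·170 + 0.8·(-440) = -318
Highest Hurwicz score = 44 → A5.

A5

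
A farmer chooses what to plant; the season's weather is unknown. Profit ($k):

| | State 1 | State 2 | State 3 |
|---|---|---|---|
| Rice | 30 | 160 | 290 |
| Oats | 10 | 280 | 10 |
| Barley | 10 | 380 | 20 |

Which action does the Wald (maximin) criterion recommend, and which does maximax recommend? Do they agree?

Row minima: Rice=30, Oats=10, Barley=10
Best worst-case = 30 → Rice.
Row maxima: Rice=290, Oats=280, Barley=380
Best best-case = 380 → Barley.

maximin → Rice; maximax → Barley (disagree)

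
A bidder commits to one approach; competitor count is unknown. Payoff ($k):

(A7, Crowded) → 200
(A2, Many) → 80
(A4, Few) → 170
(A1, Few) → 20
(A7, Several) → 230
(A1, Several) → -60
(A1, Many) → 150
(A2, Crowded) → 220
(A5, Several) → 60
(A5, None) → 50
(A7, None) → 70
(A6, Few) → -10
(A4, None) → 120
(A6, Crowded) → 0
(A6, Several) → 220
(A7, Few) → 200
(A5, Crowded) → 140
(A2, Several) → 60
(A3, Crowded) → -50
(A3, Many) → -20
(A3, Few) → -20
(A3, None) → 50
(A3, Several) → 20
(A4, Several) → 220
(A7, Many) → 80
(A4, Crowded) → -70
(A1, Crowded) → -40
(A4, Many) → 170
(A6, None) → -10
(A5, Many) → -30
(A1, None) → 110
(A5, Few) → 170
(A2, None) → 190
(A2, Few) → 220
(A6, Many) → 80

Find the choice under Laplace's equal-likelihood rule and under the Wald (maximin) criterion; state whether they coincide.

laplace → A7; maximin → A7 (agree)

Row averages: A1=36, A2=154, A3=-4, A4=122, A5=78, A6=56, A7=156
Highest average = 156 → A7.
Row minima: A1=-60, A2=60, A3=-50, A4=-70, A5=-30, A6=-10, A7=70
Best worst-case = 70 → A7.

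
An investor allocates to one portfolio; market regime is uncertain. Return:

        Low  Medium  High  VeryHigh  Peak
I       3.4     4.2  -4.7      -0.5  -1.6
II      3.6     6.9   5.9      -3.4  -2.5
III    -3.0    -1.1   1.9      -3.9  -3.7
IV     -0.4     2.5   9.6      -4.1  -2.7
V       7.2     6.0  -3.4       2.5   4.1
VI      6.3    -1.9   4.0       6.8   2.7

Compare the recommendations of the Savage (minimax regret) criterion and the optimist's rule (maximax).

minimax regret → VI; maximax → IV (disagree)

Column bests: Low=7.2, Medium=6.9, High=9.6, VeryHigh=6.8, Peak=4.1.
I regrets: 3.8, 2.7, 14.3, 7.3, 5.7 → max 14.3
II regrets: 3.6, 0.0, 3.7, 10.2, 6.6 → max 10.2
III regrets: 10.2, 8.0, 7.7, 10.7, 7.8 → max 10.7
IV regrets: 7.6, 4.4, 0.0, 10.9, 6.8 → max 10.9
V regrets: 0.0, 0.9, 13.0, 4.3, 0.0 → max 13.0
VI regrets: 0.9, 8.8, 5.6, 0.0, 1.4 → max 8.8
Smallest max regret = 8.8 → VI.
Row maxima: I=4.2, II=6.9, III=1.9, IV=9.6, V=7.2, VI=6.8
Best best-case = 9.6 → IV.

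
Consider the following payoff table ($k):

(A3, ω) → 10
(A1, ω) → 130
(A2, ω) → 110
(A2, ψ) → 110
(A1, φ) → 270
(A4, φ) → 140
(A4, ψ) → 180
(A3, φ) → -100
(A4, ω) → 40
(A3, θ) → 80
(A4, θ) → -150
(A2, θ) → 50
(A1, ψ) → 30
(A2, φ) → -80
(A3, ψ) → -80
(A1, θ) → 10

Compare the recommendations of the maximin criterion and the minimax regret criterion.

Row minima: A1=10, A2=-80, A3=-100, A4=-150
Best worst-case = 10 → A1.
Column bests: θ=80, φ=270, ψ=180, ω=130.
A1 regrets: 70, 0, 150, 0 → max 150
A2 regrets: 30, 350, 70, 20 → max 350
A3 regrets: 0, 370, 260, 120 → max 370
A4 regrets: 230, 130, 0, 90 → max 230
Smallest max regret = 150 → A1.

maximin → A1; minimax regret → A1 (agree)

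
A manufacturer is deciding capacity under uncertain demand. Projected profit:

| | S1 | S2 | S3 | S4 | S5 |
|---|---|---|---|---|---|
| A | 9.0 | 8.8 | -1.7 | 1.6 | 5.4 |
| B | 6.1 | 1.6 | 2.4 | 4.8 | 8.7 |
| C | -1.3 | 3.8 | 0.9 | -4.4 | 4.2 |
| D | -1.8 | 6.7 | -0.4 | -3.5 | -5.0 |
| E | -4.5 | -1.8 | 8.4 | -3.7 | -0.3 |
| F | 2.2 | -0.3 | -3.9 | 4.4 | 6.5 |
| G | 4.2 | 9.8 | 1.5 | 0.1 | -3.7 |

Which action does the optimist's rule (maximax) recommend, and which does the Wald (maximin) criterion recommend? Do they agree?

maximax → G; maximin → B (disagree)

Row maxima: A=9.0, B=8.7, C=4.2, D=6.7, E=8.4, F=6.5, G=9.8
Best best-case = 9.8 → G.
Row minima: A=-1.7, B=1.6, C=-4.4, D=-5.0, E=-4.5, F=-3.9, G=-3.7
Best worst-case = 1.6 → B.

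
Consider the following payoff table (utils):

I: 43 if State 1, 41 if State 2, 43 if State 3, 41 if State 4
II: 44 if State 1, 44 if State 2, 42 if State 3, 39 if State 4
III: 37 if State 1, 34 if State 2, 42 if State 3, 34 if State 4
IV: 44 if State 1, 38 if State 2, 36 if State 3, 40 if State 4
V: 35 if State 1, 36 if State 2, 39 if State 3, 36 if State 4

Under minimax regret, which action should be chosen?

II

Column bests: State 1=44, State 2=44, State 3=43, State 4=41.
I regrets: 1, 3, 0, 0 → max 3
II regrets: 0, 0, 1, 2 → max 2
III regrets: 7, 10, 1, 7 → max 10
IV regrets: 0, 6, 7, 1 → max 7
V regrets: 9, 8, 4, 5 → max 9
Smallest max regret = 2 → II.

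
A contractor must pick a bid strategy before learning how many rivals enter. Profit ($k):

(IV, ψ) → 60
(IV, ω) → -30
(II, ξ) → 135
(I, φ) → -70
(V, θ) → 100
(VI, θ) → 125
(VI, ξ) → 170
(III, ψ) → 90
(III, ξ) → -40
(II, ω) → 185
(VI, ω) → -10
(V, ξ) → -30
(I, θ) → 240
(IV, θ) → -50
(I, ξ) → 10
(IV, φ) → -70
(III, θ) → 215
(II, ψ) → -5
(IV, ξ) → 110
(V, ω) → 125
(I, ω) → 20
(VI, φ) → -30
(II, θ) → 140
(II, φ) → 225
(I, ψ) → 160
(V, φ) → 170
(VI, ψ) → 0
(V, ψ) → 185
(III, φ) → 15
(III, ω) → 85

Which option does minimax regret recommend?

Column bests: θ=240, φ=225, ψ=185, ω=185, ξ=170.
I regrets: 0, 295, 25, 165, 160 → max 295
II regrets: 100, 0, 190, 0, 35 → max 190
III regrets: 25, 210, 95, 100, 210 → max 210
IV regrets: 290, 295, 125, 215, 60 → max 295
V regrets: 140, 55, 0, 60, 200 → max 200
VI regrets: 115, 255, 185, 195, 0 → max 255
Smallest max regret = 190 → II.

II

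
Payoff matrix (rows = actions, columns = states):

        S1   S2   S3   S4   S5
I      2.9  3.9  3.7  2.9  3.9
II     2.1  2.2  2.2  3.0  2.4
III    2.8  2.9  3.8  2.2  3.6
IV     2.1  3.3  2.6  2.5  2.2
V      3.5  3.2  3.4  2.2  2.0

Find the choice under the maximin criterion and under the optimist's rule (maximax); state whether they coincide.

Row minima: I=2.9, II=2.1, III=2.2, IV=2.1, V=2.0
Best worst-case = 2.9 → I.
Row maxima: I=3.9, II=3.0, III=3.8, IV=3.3, V=3.5
Best best-case = 3.9 → I.

maximin → I; maximax → I (agree)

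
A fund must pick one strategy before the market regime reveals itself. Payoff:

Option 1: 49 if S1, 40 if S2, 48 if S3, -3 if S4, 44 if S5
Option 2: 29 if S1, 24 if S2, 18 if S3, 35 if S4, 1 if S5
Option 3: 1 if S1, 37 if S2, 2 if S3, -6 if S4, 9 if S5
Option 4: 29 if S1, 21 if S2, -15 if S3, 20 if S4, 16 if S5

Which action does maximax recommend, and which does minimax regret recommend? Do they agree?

maximax → Option 1; minimax regret → Option 1 (agree)

Row maxima: Option 1=49, Option 2=35, Option 3=37, Option 4=29
Best best-case = 49 → Option 1.
Column bests: S1=49, S2=40, S3=48, S4=35, S5=44.
Option 1 regrets: 0, 0, 0, 38, 0 → max 38
Option 2 regrets: 20, 16, 30, 0, 43 → max 43
Option 3 regrets: 48, 3, 46, 41, 35 → max 48
Option 4 regrets: 20, 19, 63, 15, 28 → max 63
Smallest max regret = 38 → Option 1.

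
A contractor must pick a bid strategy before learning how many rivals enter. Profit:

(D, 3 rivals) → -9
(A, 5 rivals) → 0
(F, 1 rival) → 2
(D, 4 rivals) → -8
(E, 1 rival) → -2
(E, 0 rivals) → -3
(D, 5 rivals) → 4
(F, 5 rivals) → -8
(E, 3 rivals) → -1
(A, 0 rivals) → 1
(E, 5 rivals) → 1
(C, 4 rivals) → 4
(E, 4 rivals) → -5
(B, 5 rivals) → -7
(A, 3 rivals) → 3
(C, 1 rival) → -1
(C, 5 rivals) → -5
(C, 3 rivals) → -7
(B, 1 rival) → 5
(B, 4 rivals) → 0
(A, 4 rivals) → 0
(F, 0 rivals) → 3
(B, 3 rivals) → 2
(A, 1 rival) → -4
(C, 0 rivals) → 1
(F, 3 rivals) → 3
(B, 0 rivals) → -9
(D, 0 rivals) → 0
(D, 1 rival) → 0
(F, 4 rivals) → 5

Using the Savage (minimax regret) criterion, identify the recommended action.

A

Column bests: 0 rivals=3, 1 rival=5, 3 rivals=3, 4 rivals=5, 5 rivals=4.
A regrets: 2, 9, 0, 5, 4 → max 9
B regrets: 12, 0, 1, 5, 11 → max 12
C regrets: 2, 6, 10, 1, 9 → max 10
D regrets: 3, 5, 12, 13, 0 → max 13
E regrets: 6, 7, 4, 10, 3 → max 10
F regrets: 0, 3, 0, 0, 12 → max 12
Smallest max regret = 9 → A.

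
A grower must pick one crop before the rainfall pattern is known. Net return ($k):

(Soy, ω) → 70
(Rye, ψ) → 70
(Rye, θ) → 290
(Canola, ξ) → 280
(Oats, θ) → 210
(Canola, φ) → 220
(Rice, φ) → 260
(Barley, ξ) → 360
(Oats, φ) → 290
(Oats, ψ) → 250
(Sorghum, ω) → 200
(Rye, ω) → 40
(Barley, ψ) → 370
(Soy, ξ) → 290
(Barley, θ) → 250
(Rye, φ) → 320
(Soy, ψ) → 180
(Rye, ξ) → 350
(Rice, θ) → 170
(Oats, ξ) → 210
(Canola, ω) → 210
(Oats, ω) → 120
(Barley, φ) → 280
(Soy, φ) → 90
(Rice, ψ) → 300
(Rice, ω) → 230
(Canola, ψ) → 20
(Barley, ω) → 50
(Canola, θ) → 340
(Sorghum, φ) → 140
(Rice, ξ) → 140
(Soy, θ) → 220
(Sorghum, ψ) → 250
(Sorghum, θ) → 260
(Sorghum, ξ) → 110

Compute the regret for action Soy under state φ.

230

Best payoff under φ is 320.
Regret = 320 − 90 = 230.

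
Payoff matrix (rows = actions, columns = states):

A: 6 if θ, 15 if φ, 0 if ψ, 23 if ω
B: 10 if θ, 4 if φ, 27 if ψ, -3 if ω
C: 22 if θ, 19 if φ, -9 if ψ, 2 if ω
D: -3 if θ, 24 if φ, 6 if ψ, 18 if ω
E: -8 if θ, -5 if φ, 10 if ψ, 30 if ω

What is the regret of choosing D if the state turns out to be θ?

Best payoff under θ is 22.
Regret = 22 − (-3) = 25.

25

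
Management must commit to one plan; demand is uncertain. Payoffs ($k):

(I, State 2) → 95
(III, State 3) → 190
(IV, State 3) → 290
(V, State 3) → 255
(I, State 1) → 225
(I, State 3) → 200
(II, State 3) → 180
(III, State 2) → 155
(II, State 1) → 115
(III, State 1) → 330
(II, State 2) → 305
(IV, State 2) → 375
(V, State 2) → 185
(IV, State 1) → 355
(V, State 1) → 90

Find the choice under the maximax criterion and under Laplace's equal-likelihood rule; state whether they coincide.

Row maxima: I=225, II=305, III=330, IV=375, V=255
Best best-case = 375 → IV.
Row averages: I=520/3, II=200, III=225, IV=340, V=530/3
Highest average = 340 → IV.

maximax → IV; laplace → IV (agree)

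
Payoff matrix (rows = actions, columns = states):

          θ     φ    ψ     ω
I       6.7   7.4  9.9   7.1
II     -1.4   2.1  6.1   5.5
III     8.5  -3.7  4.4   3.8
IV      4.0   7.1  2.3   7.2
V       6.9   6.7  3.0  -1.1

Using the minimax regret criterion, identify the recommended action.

I

Column bests: θ=8.5, φ=7.4, ψ=9.9, ω=7.2.
I regrets: 1.8, 0.0, 0.0, 0.1 → max 1.8
II regrets: 9.9, 5.3, 3.8, 1.7 → max 9.9
III regrets: 0.0, 11.1, 5.5, 3.4 → max 11.1
IV regrets: 4.5, 0.3, 7.6, 0.0 → max 7.6
V regrets: 1.6, 0.7, 6.9, 8.3 → max 8.3
Smallest max regret = 1.8 → I.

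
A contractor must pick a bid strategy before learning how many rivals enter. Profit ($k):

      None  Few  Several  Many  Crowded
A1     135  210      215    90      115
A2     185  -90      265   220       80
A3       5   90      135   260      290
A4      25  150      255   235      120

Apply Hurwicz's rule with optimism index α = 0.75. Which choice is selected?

A3

A1: 0.75·215 + 0.25·90 = 183.75
A2: 0.75·265 + 0.25·(-90) = 176.25
A3: 0.75·290 + 0.25·5 = 218.75
A4: 0.75·255 + 0.25·25 = 197.5
Highest Hurwicz score = 218.75 → A3.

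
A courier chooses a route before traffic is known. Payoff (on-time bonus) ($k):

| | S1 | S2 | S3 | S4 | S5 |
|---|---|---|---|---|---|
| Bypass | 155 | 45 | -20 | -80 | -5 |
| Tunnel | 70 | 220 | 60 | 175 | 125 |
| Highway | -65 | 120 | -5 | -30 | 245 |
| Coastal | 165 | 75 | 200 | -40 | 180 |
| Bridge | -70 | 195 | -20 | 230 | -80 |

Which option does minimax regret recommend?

Column bests: S1=165, S2=220, S3=200, S4=230, S5=245.
Bypass regrets: 10, 175, 220, 310, 250 → max 310
Tunnel regrets: 95, 0, 140, 55, 120 → max 140
Highway regrets: 230, 100, 205, 260, 0 → max 260
Coastal regrets: 0, 145, 0, 270, 65 → max 270
Bridge regrets: 235, 25, 220, 0, 325 → max 325
Smallest max regret = 140 → Tunnel.

Tunnel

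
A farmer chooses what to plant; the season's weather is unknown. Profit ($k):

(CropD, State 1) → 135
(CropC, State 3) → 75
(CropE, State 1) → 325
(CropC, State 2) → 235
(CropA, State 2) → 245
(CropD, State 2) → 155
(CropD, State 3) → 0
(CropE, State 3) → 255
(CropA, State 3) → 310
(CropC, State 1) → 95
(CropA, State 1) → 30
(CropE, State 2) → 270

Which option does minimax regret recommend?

Column bests: State 1=325, State 2=270, State 3=310.
CropC regrets: 230, 35, 235 → max 235
CropA regrets: 295, 25, 0 → max 295
CropD regrets: 190, 115, 310 → max 310
CropE regrets: 0, 0, 55 → max 55
Smallest max regret = 55 → CropE.

CropE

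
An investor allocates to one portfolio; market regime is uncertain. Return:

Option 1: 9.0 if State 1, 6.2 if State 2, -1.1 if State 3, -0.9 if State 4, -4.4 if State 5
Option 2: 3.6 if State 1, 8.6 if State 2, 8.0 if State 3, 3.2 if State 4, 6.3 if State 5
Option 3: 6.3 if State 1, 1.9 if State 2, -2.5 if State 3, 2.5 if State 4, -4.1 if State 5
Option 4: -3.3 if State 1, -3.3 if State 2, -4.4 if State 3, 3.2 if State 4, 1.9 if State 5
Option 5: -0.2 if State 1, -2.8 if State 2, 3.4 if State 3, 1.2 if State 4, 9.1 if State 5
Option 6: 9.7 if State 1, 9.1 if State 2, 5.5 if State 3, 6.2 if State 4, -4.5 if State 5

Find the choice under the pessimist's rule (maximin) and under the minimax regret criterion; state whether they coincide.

maximin → Option 2; minimax regret → Option 2 (agree)

Row minima: Option 1=-4.4, Option 2=3.2, Option 3=-4.1, Option 4=-4.4, Option 5=-2.8, Option 6=-4.5
Best worst-case = 3.2 → Option 2.
Column bests: State 1=9.7, State 2=9.1, State 3=8.0, State 4=6.2, State 5=9.1.
Option 1 regrets: 0.7, 2.9, 9.1, 7.1, 13.5 → max 13.5
Option 2 regrets: 6.1, 0.5, 0.0, 3.0, 2.8 → max 6.1
Option 3 regrets: 3.4, 7.2, 10.5, 3.7, 13.2 → max 13.2
Option 4 regrets: 13.0, 12.4, 12.4, 3.0, 7.2 → max 13.0
Option 5 regrets: 9.9, 11.9, 4.6, 5.0, 0.0 → max 11.9
Option 6 regrets: 0.0, 0.0, 2.5, 0.0, 13.6 → max 13.6
Smallest max regret = 6.1 → Option 2.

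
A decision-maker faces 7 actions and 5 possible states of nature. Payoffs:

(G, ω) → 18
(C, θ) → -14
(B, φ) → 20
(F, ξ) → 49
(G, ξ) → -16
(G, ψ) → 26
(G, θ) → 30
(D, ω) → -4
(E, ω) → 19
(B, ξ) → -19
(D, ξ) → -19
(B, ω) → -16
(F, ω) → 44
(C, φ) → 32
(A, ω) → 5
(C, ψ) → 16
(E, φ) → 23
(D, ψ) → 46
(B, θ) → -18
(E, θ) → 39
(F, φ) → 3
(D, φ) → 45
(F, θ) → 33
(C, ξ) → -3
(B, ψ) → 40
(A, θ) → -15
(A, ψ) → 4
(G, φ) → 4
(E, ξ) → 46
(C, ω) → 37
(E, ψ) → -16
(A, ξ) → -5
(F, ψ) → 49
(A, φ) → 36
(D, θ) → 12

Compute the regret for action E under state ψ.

65

Best payoff under ψ is 49.
Regret = 49 − (-16) = 65.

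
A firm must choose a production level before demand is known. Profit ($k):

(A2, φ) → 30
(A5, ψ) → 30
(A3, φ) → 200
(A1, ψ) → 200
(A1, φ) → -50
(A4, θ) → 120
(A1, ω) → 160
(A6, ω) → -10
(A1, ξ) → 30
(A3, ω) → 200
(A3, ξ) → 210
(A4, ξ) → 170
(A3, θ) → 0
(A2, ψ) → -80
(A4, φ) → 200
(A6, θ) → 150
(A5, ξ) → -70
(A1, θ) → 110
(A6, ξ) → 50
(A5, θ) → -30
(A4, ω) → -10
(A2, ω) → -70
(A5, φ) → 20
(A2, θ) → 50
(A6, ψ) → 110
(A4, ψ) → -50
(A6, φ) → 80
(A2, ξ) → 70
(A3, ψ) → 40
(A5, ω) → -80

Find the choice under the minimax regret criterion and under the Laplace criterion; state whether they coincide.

minimax regret → A3; laplace → A3 (agree)

Column bests: θ=150, φ=200, ψ=200, ω=200, ξ=210.
A1 regrets: 40, 250, 0, 40, 180 → max 250
A2 regrets: 100, 170, 280, 270, 140 → max 280
A3 regrets: 150, 0, 160, 0, 0 → max 160
A4 regrets: 30, 0, 250, 210, 40 → max 250
A5 regrets: 180, 180, 170, 280, 280 → max 280
A6 regrets: 0, 120, 90, 210, 160 → max 210
Smallest max regret = 160 → A3.
Row averages: A1=90, A2=0, A3=130, A4=86, A5=-26, A6=76
Highest average = 130 → A3.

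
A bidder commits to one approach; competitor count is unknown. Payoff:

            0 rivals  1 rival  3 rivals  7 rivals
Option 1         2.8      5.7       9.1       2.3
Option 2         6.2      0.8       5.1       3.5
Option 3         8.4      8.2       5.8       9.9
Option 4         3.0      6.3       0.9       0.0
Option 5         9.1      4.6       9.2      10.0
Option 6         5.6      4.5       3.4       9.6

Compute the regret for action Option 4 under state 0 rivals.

6.1

Best payoff under 0 rivals is 9.1.
Regret = 9.1 − 3.0 = 6.1.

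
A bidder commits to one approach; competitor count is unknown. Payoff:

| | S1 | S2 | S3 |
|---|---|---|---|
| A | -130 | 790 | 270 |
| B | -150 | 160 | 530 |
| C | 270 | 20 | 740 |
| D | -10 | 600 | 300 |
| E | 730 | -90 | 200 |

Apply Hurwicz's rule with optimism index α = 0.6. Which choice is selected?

C

A: 0.6·790 + 0.4·(-130) = 422
B: 0.6·530 + 0.4·(-150) = 258
C: 0.6·740 + 0.4·20 = 452
D: 0.6·600 + 0.4·(-10) = 356
E: 0.6·730 + 0.4·(-90) = 402
Highest Hurwicz score = 452 → C.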